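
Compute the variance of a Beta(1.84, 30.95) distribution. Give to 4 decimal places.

0.0016

α+β = 32.79 and αβ = 56.9480, so Var = αβ/[(α+β)²(α+β+1)] = 56.9480/36330.470739 = 0.0016.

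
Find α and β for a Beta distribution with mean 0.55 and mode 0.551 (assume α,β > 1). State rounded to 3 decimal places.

α = 56.100, β = 45.900

With s = α+β: μ = α/s and mode = (α−1)/(s−2). Eliminating α = μs,
μs − 1 = m(s−2) ⇒ s(μ−m) = 1−2m ⇒ s = -0.102/-0.001 = 102.0000.
So α = μs = 56.100, β = (1−μ)s = 45.900.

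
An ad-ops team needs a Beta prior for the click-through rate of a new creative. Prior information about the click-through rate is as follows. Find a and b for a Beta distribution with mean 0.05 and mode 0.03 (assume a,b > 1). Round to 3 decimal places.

a = 2.350, b = 44.650

With s = a+b: μ = a/s and mode = (a−1)/(s−2). Eliminating a = μs,
μs − 1 = m(s−2) ⇒ s(μ−m) = 1−2m ⇒ s = 0.94/0.02 = 47.0000.
So a = μs = 2.350, b = (1−μ)s = 44.650.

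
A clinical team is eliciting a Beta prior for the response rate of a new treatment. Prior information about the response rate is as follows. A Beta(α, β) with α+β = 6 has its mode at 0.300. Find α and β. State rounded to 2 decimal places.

Since the density peak of Beta(α,β) is at (α−1)/(α+β−2),
α = 1 + 0.300(6−2) = 2.20 and β = 6 − 2.20 = 3.80.

α = 2.20, β = 3.80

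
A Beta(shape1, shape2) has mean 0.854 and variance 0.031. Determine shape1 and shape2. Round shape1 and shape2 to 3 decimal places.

Write ν = shape1+shape2; then shape1 = μν and Var = μ(1−μ)/(ν+1).
ν = μ(1−μ)/Var − 1 = 0.124684/0.031 − 1 = 3.0221.
shape1 = 0.854·3.0221 = 2.581, shape2 = 0.146·3.0221 = 0.441.

shape1 = 2.581, shape2 = 0.441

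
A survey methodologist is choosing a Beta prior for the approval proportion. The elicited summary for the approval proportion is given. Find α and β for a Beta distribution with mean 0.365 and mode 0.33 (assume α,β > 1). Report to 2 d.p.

Let s = α+β. Mean gives α = μs = 0.365s; mode gives (α−1)/(s−2) = 0.33.
Substituting: 0.365s − 1 = 0.33(s−2) = 0.33s − 0.66, so 0.035s = 0.34 and s = 9.7143.
Then α = 0.365×9.7143 = 3.55 and β = s−α = 6.17.

α = 3.55, β = 6.17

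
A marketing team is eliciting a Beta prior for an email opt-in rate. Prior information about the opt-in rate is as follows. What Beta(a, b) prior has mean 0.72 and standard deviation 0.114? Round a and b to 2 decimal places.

a = 10.45, b = 4.06

First σ² = 0.012996. Setting a = μn, b = (1−μ)n with n = a+b,
μ(1−μ)/(n+1) = 0.012996 ⇒ n+1 = 0.2016/0.012996 = 15.5125 ⇒ n = 14.5125.
Hence a = 0.72×14.5125 = 10.45, b = 0.28×14.5125 = 4.06.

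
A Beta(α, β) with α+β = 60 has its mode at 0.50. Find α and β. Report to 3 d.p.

For α,β>1 the mode is (α−1)/(α+β−2), so α = mode·(κ−2)+1 = 0.50×58+1 = 30.000.
And β = (1−mode)·(κ−2)+1 = 0.50×58+1 = 30.000.

α = 30.000, β = 30.000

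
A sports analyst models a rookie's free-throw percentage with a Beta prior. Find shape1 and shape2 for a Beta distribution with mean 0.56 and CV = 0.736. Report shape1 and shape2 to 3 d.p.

shape1 = 0.252, shape2 = 0.198

Var = (CV·μ)² = (0.736×0.56)² = 0.169876.
shape1+shape2 = μ(1−μ)/Var − 1 = 0.2464/0.169876 − 1 = 0.4505.
Thus shape1 = 0.56·0.4505 = 0.252 and shape2 = 0.44·0.4505 = 0.198.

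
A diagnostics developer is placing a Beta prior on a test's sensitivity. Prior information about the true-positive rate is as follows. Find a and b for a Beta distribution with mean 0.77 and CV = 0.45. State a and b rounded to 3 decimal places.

a = 0.366, b = 0.109

Var = (CV·μ)² = (0.45×0.77)² = 0.120062.
a+b = μ(1−μ)/Var − 1 = 0.1771/0.120062 − 1 = 0.4751.
Thus a = 0.77·0.4751 = 0.366 and b = 0.23·0.4751 = 0.109.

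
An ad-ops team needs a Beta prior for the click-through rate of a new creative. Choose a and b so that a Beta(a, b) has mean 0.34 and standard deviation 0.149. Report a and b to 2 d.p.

Variance = 0.149² = 0.022201. The moment-matching identity a+b = μ(1−μ)/Var − 1 gives
a+b = 0.2244/0.022201 − 1 = 9.1077, so a = μ·9.1077 = 3.10 and b = (1−μ)·9.1077 = 6.01.

a = 3.10, b = 6.01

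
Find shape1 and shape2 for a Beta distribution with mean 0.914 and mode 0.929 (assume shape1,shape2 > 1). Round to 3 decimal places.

shape1 = 52.281, shape2 = 4.919

Let s = shape1+shape2. Mean gives shape1 = μs = 0.914s; mode gives (shape1−1)/(s−2) = 0.929.
Substituting: 0.914s − 1 = 0.929(s−2) = 0.929s − 1.858, so -0.015s = -0.858 and s = 57.2000.
Then shape1 = 0.914×57.2000 = 52.281 and shape2 = s−shape1 = 4.919.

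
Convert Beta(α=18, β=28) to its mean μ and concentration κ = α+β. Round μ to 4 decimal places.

κ = α+β = 18+28 = 46; μ = α/κ = 18/46 = 0.3913.

μ = 0.3913, κ = 46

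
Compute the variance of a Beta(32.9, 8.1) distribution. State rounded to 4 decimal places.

0.0038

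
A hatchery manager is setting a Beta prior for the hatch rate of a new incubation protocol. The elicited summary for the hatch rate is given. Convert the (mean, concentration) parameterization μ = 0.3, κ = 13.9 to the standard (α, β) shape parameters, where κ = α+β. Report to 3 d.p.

α = μκ = 0.3×13.9 = 4.170 and β = (1−μ)κ = 0.7×13.9 = 9.730.

α = 4.170, β = 9.730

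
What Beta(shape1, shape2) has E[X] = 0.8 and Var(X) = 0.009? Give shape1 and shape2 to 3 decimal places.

shape1 = 13.422, shape2 = 3.356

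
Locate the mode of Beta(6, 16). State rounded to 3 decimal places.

0.250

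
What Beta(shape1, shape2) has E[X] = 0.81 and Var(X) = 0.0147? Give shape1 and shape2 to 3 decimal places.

shape1 = 7.670, shape2 = 1.799

Let s = shape1+shape2. The Beta variance is μ(1−μ)/(s+1).
So s+1 = μ(1−μ)/σ² = (0.81×0.19)/0.0147 = 0.1539/0.0147 = 10.4694, giving s = 9.4694.
Then shape1 = μs = 0.81×9.4694 = 7.670 and shape2 = (1−μ)s = 0.19×9.4694 = 1.799.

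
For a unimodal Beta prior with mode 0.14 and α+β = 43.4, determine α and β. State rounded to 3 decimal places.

For α,β>1 the mode is (α−1)/(α+β−2), so α = mode·(κ−2)+1 = 0.14×41.4+1 = 6.796.
And β = (1−mode)·(κ−2)+1 = 0.86×41.4+1 = 36.604.

α = 6.796, β = 36.604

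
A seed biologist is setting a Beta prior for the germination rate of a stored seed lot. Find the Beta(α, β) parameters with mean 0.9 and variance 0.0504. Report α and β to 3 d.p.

α = 0.707, β = 0.079

By moment matching, α+β = μ(1−μ)/σ² − 1 = (0.9·0.1)/0.0504 − 1 = 1.7857 − 1 = 0.7857.
Since α/(α+β) = μ, α = 0.9·0.7857 = 0.707 and β = 0.1·0.7857 = 0.079.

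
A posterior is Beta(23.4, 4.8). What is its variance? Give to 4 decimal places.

μ = 23.4/28.2 = 0.829787; Var = μ(1−μ)/(α+β+1) = 0.1412404/29.2 = 0.0048.

0.0048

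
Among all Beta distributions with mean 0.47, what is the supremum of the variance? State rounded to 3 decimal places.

For fixed mean μ the Beta variance is μ(1−μ)/(α+β+1), increasing as α+β decreases.
Its least upper bound (not attained) is μ(1−μ) = 0.47·0.53 = 0.249.

0.249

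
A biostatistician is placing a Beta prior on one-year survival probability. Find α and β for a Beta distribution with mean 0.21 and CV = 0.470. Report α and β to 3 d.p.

α = 3.366, β = 12.664

σ = CV·μ = 0.470×0.21 = 0.09870, so σ² = 0.009742.
s+1 = μ(1−μ)/σ² = 0.1659/0.009742 = 17.0299, so s = α+β = 16.0299.
α = μs = 3.366, β = (1−μ)s = 12.664.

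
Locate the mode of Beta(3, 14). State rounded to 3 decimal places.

The density x^(α−1)(1−x)^(β−1) is maximised at (α−1)/(α+β−2) = 2/15 = 0.133.

0.133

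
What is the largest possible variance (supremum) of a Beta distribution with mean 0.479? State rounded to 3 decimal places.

0.250

Var = μ(1−μ)/(α+β+1), which approaches μ(1−μ) as α+β → 0.
So the supremum is μ(1−μ) = 0.479×0.521 = 0.250.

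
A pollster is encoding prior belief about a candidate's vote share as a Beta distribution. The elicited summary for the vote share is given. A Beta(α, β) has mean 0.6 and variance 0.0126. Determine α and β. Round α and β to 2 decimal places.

By moment matching, α+β = μ(1−μ)/σ² − 1 = (0.6·0.4)/0.0126 − 1 = 19.0476 − 1 = 18.0476.
Since α/(α+β) = μ, α = 0.6·18.0476 = 10.83 and β = 0.4·18.0476 = 7.22.

α = 10.83, β = 7.22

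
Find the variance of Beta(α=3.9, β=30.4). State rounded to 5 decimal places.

0.00285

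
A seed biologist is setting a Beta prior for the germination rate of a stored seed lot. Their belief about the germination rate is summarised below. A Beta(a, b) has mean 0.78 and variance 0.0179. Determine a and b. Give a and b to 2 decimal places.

a = 6.70, b = 1.89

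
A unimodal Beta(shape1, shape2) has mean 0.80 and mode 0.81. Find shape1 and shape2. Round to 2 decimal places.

shape1 = 49.60, shape2 = 12.40

Let s = shape1+shape2. Mean gives shape1 = μs = 0.80s; mode gives (shape1−1)/(s−2) = 0.81.
Substituting: 0.80s − 1 = 0.81(s−2) = 0.81s − 1.62, so -0.01s = -0.62 and s = 62.0000.
Then shape1 = 0.80×62.0000 = 49.60 and shape2 = s−shape1 = 12.40.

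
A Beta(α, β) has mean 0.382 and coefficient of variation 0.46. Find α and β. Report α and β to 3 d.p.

α = 2.539, β = 4.107

σ = CV·μ = 0.46×0.382 = 0.17572, so σ² = 0.030878.
s+1 = μ(1−μ)/σ² = 0.236076/0.030878 = 7.6456, so s = α+β = 6.6456.
α = μs = 2.539, β = (1−μ)s = 4.107.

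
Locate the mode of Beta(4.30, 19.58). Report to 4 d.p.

The density x^(α−1)(1−x)^(β−1) is maximised at (α−1)/(α+β−2) = 3.30/21.88 = 0.1508.

0.1508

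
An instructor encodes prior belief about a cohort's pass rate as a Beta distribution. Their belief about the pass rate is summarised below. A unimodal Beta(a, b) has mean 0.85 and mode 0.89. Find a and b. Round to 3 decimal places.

a = 16.575, b = 2.925

With s = a+b: μ = a/s and mode = (a−1)/(s−2). Eliminating a = μs,
μs − 1 = m(s−2) ⇒ s(μ−m) = 1−2m ⇒ s = -0.78/-0.04 = 19.5000.
So a = μs = 16.575, b = (1−μ)s = 2.925.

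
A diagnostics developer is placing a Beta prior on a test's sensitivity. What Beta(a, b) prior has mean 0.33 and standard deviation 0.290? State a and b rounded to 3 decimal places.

First σ² = 0.084100. Setting a = μn, b = (1−μ)n with n = a+b,
μ(1−μ)/(n+1) = 0.084100 ⇒ n+1 = 0.2211/0.084100 = 2.6290 ⇒ n = 1.6290.
Hence a = 0.33×1.6290 = 0.538, b = 0.67×1.6290 = 1.091.

a = 0.538, b = 1.091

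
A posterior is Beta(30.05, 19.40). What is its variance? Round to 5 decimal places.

α+β = 49.45 and αβ = 582.9700, so Var = αβ/[(α+β)²(α+β+1)] = 582.9700/123365.511125 = 0.00473.

0.00473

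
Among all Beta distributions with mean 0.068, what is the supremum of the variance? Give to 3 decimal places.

For fixed mean μ the Beta variance is μ(1−μ)/(α+β+1), increasing as α+β decreases.
Its least upper bound (not attained) is μ(1−μ) = 0.068·0.932 = 0.063.

0.063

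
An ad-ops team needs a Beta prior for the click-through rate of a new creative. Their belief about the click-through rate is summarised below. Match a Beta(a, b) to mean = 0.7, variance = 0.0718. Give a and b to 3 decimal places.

Write ν = a+b; then a = μν and Var = μ(1−μ)/(ν+1).
ν = μ(1−μ)/Var − 1 = 0.21/0.0718 − 1 = 1.9248.
a = 0.7·1.9248 = 1.347, b = 0.3·1.9248 = 0.577.

a = 1.347, b = 0.577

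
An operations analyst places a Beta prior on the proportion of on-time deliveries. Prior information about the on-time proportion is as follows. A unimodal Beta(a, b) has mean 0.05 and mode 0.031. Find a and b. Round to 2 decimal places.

Let s = a+b. Mean gives a = μs = 0.05s; mode gives (a−1)/(s−2) = 0.031.
Substituting: 0.05s − 1 = 0.031(s−2) = 0.031s − 0.062, so 0.019s = 0.938 and s = 49.3684.
Then a = 0.05×49.3684 = 2.47 and b = s−a = 46.90.

a = 2.47, b = 46.90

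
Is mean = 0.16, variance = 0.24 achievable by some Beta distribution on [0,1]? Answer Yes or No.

No

The Beta variance bound is σ² < μ(1−μ).
Here μ(1−μ) = 0.16×0.84 = 0.1344, and 0.24 ≥ 0.1344.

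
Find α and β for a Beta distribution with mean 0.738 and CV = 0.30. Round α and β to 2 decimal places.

Var = (CV·μ)² = (0.30×0.738)² = 0.049018.
α+β = μ(1−μ)/Var − 1 = 0.193356/0.049018 − 1 = 2.9446.
Thus α = 0.738·2.9446 = 2.17 and β = 0.262·2.9446 = 0.77.

α = 2.17, β = 0.77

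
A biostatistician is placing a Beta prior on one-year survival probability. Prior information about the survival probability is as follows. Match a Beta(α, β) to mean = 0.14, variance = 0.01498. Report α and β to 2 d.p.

Let s = α+β. The Beta variance is μ(1−μ)/(s+1).
So s+1 = μ(1−μ)/σ² = (0.14×0.86)/0.01498 = 0.1204/0.01498 = 8.0374, giving s = 7.0374.
Then α = μs = 0.14×7.0374 = 0.99 and β = (1−μ)s = 0.86×7.0374 = 6.05.

α = 0.99, β = 6.05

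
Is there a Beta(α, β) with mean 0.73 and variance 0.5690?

No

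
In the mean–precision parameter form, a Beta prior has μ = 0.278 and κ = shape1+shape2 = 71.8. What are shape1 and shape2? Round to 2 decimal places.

shape1 = μκ = 0.278×71.8 = 19.96 and shape2 = (1−μ)κ = 0.722×71.8 = 51.84.

shape1 = 19.96, shape2 = 51.84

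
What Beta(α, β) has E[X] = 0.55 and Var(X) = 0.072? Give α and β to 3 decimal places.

Write ν = α+β; then α = μν and Var = μ(1−μ)/(ν+1).
ν = μ(1−μ)/Var − 1 = 0.2475/0.072 − 1 = 2.4375.
α = 0.55·2.4375 = 1.341, β = 0.45·2.4375 = 1.097.

α = 1.341, β = 1.097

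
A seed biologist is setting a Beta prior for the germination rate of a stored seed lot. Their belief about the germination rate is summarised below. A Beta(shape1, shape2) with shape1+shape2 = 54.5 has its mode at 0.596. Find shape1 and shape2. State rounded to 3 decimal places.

shape1 = 32.290, shape2 = 22.210

Since the density peak of Beta(shape1,shape2) is at (shape1−1)/(shape1+shape2−2),
shape1 = 1 + 0.596(54.5−2) = 32.290 and shape2 = 54.5 − 32.290 = 22.210.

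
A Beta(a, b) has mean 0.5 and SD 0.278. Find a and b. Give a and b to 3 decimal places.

σ² = 0.278² = 0.077284.
With s = a+b, Var = μ(1−μ)/(s+1), so s+1 = (0.5×0.5)/0.077284 = 3.2348 and s = 2.2348.
a = μs = 1.117, b = (1−μ)s = 1.117.

a = 1.117, b = 1.117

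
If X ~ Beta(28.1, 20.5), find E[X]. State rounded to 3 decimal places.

0.578

The Beta mean is α/(α+β) = 28.1/(28.1+20.5) = 0.578.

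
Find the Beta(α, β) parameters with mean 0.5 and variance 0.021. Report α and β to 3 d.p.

α = 5.452, β = 5.452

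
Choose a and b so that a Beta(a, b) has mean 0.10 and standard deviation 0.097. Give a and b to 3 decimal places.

a = 0.857, b = 7.709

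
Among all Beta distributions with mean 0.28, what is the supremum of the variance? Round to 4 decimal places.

For fixed mean μ the Beta variance is μ(1−μ)/(α+β+1), increasing as α+β decreases.
Its least upper bound (not attained) is μ(1−μ) = 0.28·0.72 = 0.2016.

0.2016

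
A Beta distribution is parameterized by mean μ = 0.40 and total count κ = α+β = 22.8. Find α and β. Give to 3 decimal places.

α = 9.120, β = 13.680

α = μκ = 0.40×22.8 = 9.120 and β = (1−μ)κ = 0.60×22.8 = 13.680.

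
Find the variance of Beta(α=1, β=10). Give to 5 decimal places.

0.00689

μ = 1/11 = 0.090909; Var = μ(1−μ)/(α+β+1) = 0.0826446/12 = 0.00689.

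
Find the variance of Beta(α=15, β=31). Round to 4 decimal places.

μ = 15/46 = 0.326087; Var = μ(1−μ)/(α+β+1) = 0.2197543/47 = 0.0047.

0.0047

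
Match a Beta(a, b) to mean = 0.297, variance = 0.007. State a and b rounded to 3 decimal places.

Let s = a+b. The Beta variance is μ(1−μ)/(s+1).
So s+1 = μ(1−μ)/σ² = (0.297×0.703)/0.007 = 0.208791/0.007 = 29.8273, giving s = 28.8273.
Then a = μs = 0.297×28.8273 = 8.562 and b = (1−μ)s = 0.703×28.8273 = 20.266.

a = 8.562, b = 20.266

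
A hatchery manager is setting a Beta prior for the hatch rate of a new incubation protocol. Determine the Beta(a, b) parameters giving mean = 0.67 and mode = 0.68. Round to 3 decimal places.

With s = a+b: μ = a/s and mode = (a−1)/(s−2). Eliminating a = μs,
μs − 1 = m(s−2) ⇒ s(μ−m) = 1−2m ⇒ s = -0.36/-0.01 = 36.0000.
So a = μs = 24.120, b = (1−μ)s = 11.880.

a = 24.120, b = 11.880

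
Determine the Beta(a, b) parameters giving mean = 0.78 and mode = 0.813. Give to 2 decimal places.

a = 14.80, b = 4.17

Let s = a+b. Mean gives a = μs = 0.78s; mode gives (a−1)/(s−2) = 0.813.
Substituting: 0.78s − 1 = 0.813(s−2) = 0.813s − 1.626, so -0.033s = -0.626 and s = 18.9697.
Then a = 0.78×18.9697 = 14.80 and b = s−a = 4.17.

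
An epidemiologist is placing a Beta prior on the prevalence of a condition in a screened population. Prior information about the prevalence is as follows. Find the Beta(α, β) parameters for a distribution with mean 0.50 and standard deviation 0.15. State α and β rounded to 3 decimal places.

First σ² = 0.0225. Setting α = μn, β = (1−μ)n with n = α+β,
μ(1−μ)/(n+1) = 0.0225 ⇒ n+1 = 0.2500/0.0225 = 11.1111 ⇒ n = 10.1111.
Hence α = 0.50×10.1111 = 5.056, β = 0.50×10.1111 = 5.056.

α = 5.056, β = 5.056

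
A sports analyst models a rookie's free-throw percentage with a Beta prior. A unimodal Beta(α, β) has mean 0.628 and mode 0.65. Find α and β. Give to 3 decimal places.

α = 8.564, β = 5.073

Let s = α+β. Mean gives α = μs = 0.628s; mode gives (α−1)/(s−2) = 0.65.
Substituting: 0.628s − 1 = 0.65(s−2) = 0.65s − 1.30, so -0.022s = -0.30 and s = 13.6364.
Then α = 0.628×13.6364 = 8.564 and β = s−α = 5.073.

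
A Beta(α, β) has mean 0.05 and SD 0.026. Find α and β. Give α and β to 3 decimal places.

First σ² = 0.000676. Setting α = μn, β = (1−μ)n with n = α+β,
μ(1−μ)/(n+1) = 0.000676 ⇒ n+1 = 0.0475/0.000676 = 70.2663 ⇒ n = 69.2663.
Hence α = 0.05×69.2663 = 3.463, β = 0.95×69.2663 = 65.803.

α = 3.463, β = 65.803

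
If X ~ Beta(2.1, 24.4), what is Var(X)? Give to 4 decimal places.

Var = αβ/[(α+β)²(α+β+1)] = (2.1×24.4)/(26.5²×27.5) = 51.24/19311.875 = 0.0027.

0.0027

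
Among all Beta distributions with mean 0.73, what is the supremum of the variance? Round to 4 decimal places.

0.1971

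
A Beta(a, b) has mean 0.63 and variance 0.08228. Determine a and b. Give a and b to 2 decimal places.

a = 1.15, b = 0.68

By moment matching, a+b = μ(1−μ)/σ² − 1 = (0.63·0.37)/0.08228 − 1 = 2.8330 − 1 = 1.8330.
Since a/(a+b) = μ, a = 0.63·1.8330 = 1.15 and b = 0.37·1.8330 = 0.68.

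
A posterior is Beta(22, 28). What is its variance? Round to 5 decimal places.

0.00483

μ = 22/50 = 0.440000; Var = μ(1−μ)/(α+β+1) = 0.2464000/51 = 0.00483.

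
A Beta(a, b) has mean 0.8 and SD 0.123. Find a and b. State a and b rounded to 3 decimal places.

a = 7.661, b = 1.915

Variance = 0.123² = 0.015129. The moment-matching identity a+b = μ(1−μ)/Var − 1 gives
a+b = 0.16/0.015129 − 1 = 9.5757, so a = μ·9.5757 = 7.661 and b = (1−μ)·9.5757 = 1.915.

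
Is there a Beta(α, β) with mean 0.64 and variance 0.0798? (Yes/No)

Yes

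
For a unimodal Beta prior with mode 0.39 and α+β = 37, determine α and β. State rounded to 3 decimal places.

For α,β>1 the mode is (α−1)/(α+β−2), so α = mode·(κ−2)+1 = 0.39×35+1 = 14.650.
And β = (1−mode)·(κ−2)+1 = 0.61×35+1 = 22.350.

α = 14.650, β = 22.350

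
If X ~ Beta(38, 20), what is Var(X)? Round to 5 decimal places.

α+β = 58 and αβ = 760, so Var = αβ/[(α+β)²(α+β+1)] = 760/198476 = 0.00383.

0.00383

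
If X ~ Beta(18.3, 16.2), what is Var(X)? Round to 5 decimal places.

0.00702

Var = αβ/[(α+β)²(α+β+1)] = (18.3×16.2)/(34.5²×35.5) = 296.46/42253.875 = 0.00702.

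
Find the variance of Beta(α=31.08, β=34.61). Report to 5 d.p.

0.00374

α+β = 65.69 and αβ = 1075.6788, so Var = αβ/[(α+β)²(α+β+1)] = 1075.6788/287779.094109 = 0.00374.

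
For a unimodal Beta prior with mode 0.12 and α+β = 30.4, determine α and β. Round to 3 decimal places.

Since the density peak of Beta(α,β) is at (α−1)/(α+β−2),
α = 1 + 0.12(30.4−2) = 4.408 and β = 30.4 − 4.408 = 25.992.

α = 4.408, β = 25.992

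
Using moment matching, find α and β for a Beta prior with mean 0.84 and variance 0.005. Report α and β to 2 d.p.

α = 21.74, β = 4.14

Write ν = α+β; then α = μν and Var = μ(1−μ)/(ν+1).
ν = μ(1−μ)/Var − 1 = 0.1344/0.005 − 1 = 25.8800.
α = 0.84·25.8800 = 21.74, β = 0.16·25.8800 = 4.14.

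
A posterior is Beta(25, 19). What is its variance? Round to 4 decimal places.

0.0055

Var = αβ/[(α+β)²(α+β+1)] = (25×19)/(44²×45) = 475/87120 = 0.0055.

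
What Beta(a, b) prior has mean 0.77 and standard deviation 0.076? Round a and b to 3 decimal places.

a = 22.839, b = 6.822

First σ² = 0.005776. Setting a = μn, b = (1−μ)n with n = a+b,
μ(1−μ)/(n+1) = 0.005776 ⇒ n+1 = 0.1771/0.005776 = 30.6614 ⇒ n = 29.6614.
Hence a = 0.77×29.6614 = 22.839, b = 0.23×29.6614 = 6.822.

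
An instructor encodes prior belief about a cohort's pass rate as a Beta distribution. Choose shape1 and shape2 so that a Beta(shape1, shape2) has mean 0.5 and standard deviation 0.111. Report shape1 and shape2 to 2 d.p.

σ² = 0.111² = 0.012321.
With s = shape1+shape2, Var = μ(1−μ)/(s+1), so s+1 = (0.5×0.5)/0.012321 = 20.2906 and s = 19.2906.
shape1 = μs = 9.65, shape2 = (1−μ)s = 9.65.

shape1 = 9.65, shape2 = 9.65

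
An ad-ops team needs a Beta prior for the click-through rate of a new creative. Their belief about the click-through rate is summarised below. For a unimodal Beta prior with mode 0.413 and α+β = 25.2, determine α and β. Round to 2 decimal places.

For α,β>1 the mode is (α−1)/(α+β−2), so α = mode·(κ−2)+1 = 0.413×23.2+1 = 10.58.
And β = (1−mode)·(κ−2)+1 = 0.587×23.2+1 = 14.62.

α = 10.58, β = 14.62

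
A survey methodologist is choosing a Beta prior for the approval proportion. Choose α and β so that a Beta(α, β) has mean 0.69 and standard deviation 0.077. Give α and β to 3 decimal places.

First σ² = 0.005929. Setting α = μn, β = (1−μ)n with n = α+β,
μ(1−μ)/(n+1) = 0.005929 ⇒ n+1 = 0.2139/0.005929 = 36.0769 ⇒ n = 35.0769.
Hence α = 0.69×35.0769 = 24.203, β = 0.31×35.0769 = 10.874.

α = 24.203, β = 10.874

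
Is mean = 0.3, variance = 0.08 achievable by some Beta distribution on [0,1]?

The Beta variance bound is σ² < μ(1−μ).
Here μ(1−μ) = 0.3×0.7 = 0.21, and 0.08 < 0.21.

Yes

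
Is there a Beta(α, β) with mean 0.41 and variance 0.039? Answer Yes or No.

Yes

For any Beta, Var(X) < E[X]·(1−E[X]).
Here μ(1−μ) = 0.41×0.59 = 0.2419, and 0.039 < 0.2419.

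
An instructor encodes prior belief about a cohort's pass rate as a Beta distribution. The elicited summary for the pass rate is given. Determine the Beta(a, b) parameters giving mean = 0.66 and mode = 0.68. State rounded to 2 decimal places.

a = 11.88, b = 6.12

With s = a+b: μ = a/s and mode = (a−1)/(s−2). Eliminating a = μs,
μs − 1 = m(s−2) ⇒ s(μ−m) = 1−2m ⇒ s = -0.36/-0.02 = 18.0000.
So a = μs = 11.88, b = (1−μ)s = 6.12.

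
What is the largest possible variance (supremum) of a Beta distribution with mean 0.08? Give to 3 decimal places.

0.074

Var = μ(1−μ)/(α+β+1), which approaches μ(1−μ) as α+β → 0.
So the supremum is μ(1−μ) = 0.08×0.92 = 0.074.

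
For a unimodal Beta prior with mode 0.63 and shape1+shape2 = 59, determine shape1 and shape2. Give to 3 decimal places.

shape1 = 36.910, shape2 = 22.090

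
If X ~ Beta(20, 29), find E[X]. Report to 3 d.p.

The Beta mean is α/(α+β) = 20/(20+29) = 0.408.

0.408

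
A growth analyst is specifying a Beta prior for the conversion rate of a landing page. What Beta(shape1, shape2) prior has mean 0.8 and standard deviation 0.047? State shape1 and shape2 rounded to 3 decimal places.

shape1 = 57.145, shape2 = 14.286

First σ² = 0.002209. Setting shape1 = μn, shape2 = (1−μ)n with n = shape1+shape2,
μ(1−μ)/(n+1) = 0.002209 ⇒ n+1 = 0.16/0.002209 = 72.4310 ⇒ n = 71.4310.
Hence shape1 = 0.8×71.4310 = 57.145, shape2 = 0.2×71.4310 = 14.286.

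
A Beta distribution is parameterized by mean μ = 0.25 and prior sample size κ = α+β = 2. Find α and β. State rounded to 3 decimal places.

α = 0.500, β = 1.500

α = μκ = 0.25×2 = 0.500 and β = (1−μ)κ = 0.75×2 = 1.500.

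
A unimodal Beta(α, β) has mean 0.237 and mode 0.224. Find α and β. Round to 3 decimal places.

α = 10.063, β = 32.398

With s = α+β: μ = α/s and mode = (α−1)/(s−2). Eliminating α = μs,
μs − 1 = m(s−2) ⇒ s(μ−m) = 1−2m ⇒ s = 0.552/0.013 = 42.4615.
So α = μs = 10.063, β = (1−μ)s = 32.398.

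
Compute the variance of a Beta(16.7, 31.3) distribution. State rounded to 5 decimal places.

μ = 16.7/48.0 = 0.347917; Var = μ(1−μ)/(α+β+1) = 0.2268707/49.0 = 0.00463.

0.00463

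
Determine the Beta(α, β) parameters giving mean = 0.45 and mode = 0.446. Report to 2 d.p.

α = 12.15, β = 14.85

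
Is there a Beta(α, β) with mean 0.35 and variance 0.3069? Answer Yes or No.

The Beta variance bound is σ² < μ(1−μ).
Here μ(1−μ) = 0.35×0.65 = 0.2275, and 0.3069 ≥ 0.2275.

No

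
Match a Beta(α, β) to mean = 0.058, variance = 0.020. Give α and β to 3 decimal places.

α = 0.100, β = 1.631

Write ν = α+β; then α = μν and Var = μ(1−μ)/(ν+1).
ν = μ(1−μ)/Var − 1 = 0.054636/0.020 − 1 = 1.7318.
α = 0.058·1.7318 = 0.100, β = 0.942·1.7318 = 1.631.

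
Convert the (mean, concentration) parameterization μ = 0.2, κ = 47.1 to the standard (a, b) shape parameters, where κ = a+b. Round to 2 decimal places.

a = 9.42, b = 37.68

Split κ in proportion μ : (1−μ): a = 0.2·47.1 = 9.42, b = 47.1 − 9.42 = 37.68.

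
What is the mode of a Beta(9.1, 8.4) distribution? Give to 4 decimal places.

0.5226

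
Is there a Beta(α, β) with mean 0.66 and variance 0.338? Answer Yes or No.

No

A Beta with mean μ has variance μ(1−μ)/(α+β+1) < μ(1−μ).
Here μ(1−μ) = 0.66×0.34 = 0.2244, and 0.338 ≥ 0.2244.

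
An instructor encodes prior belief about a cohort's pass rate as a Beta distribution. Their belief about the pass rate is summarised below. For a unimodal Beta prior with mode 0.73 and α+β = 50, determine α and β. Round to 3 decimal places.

α = 36.040, β = 13.960

Mode = (α−1)/(κ−2) with κ = α+β, so α−1 = 0.73·48 = 35.040.
α = 36.040; β = κ − α = 13.960.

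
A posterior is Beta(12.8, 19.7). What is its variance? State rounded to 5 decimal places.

μ = 12.8/32.5 = 0.393846; Var = μ(1−μ)/(α+β+1) = 0.2387314/33.5 = 0.00713.

0.00713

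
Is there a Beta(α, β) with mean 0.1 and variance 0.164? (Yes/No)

For any Beta, Var(X) < E[X]·(1−E[X]).
Here μ(1−μ) = 0.1×0.9 = 0.09, and 0.164 ≥ 0.09.

No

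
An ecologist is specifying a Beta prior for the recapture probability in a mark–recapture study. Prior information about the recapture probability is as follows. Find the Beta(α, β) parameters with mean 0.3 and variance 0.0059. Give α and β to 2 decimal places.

Write ν = α+β; then α = μν and Var = μ(1−μ)/(ν+1).
ν = μ(1−μ)/Var − 1 = 0.21/0.0059 − 1 = 34.5932.
α = 0.3·34.5932 = 10.38, β = 0.7·34.5932 = 24.22.

α = 10.38, β = 24.22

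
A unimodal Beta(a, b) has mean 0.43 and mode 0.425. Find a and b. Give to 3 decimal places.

a = 12.900, b = 17.100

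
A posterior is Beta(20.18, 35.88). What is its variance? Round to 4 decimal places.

0.0040

μ = 20.18/56.06 = 0.359971; Var = μ(1−μ)/(α+β+1) = 0.2303920/57.06 = 0.0040.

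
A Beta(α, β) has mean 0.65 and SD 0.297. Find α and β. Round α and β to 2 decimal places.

Variance = 0.297² = 0.088209. The moment-matching identity α+β = μ(1−μ)/Var − 1 gives
α+β = 0.2275/0.088209 − 1 = 1.5791, so α = μ·1.5791 = 1.03 and β = (1−μ)·1.5791 = 0.55.

α = 1.03, β = 0.55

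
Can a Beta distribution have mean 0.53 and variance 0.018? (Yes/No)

For any Beta, Var(X) < E[X]·(1−E[X]).
Here μ(1−μ) = 0.53×0.47 = 0.2491, and 0.018 < 0.2491.

Yes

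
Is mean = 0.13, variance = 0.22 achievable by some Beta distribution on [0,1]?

No

For any Beta, Var(X) < E[X]·(1−E[X]).
Here μ(1−μ) = 0.13×0.87 = 0.1131, and 0.22 ≥ 0.1131.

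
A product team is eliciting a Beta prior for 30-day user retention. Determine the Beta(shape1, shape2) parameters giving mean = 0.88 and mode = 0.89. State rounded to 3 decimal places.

shape1 = 68.640, shape2 = 9.360

With s = shape1+shape2: μ = shape1/s and mode = (shape1−1)/(s−2). Eliminating shape1 = μs,
μs − 1 = m(s−2) ⇒ s(μ−m) = 1−2m ⇒ s = -0.78/-0.01 = 78.0000.
So shape1 = μs = 68.640, shape2 = (1−μ)s = 9.360.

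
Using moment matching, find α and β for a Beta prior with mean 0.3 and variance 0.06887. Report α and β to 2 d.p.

α = 0.61, β = 1.43

Write ν = α+β; then α = μν and Var = μ(1−μ)/(ν+1).
ν = μ(1−μ)/Var − 1 = 0.21/0.06887 − 1 = 2.0492.
α = 0.3·2.0492 = 0.61, β = 0.7·2.0492 = 1.43.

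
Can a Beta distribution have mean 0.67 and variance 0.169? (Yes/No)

Yes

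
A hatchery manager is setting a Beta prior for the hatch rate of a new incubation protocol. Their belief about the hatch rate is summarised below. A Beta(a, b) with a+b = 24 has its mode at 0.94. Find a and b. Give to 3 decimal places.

a = 21.680, b = 2.320

Since the density peak of Beta(a,b) is at (a−1)/(a+b−2),
a = 1 + 0.94(24−2) = 21.680 and b = 24 − 21.680 = 2.320.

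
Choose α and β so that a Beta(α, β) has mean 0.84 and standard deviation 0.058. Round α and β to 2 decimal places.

α = 32.72, β = 6.23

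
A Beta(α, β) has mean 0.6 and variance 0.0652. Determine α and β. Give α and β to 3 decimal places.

α = 1.609, β = 1.072

By moment matching, α+β = μ(1−μ)/σ² − 1 = (0.6·0.4)/0.0652 − 1 = 3.6810 − 1 = 2.6810.
Since α/(α+β) = μ, α = 0.6·2.6810 = 1.609 and β = 0.4·2.6810 = 1.072.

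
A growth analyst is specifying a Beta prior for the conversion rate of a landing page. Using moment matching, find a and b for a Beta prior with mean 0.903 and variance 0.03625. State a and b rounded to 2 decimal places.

Let s = a+b. The Beta variance is μ(1−μ)/(s+1).
So s+1 = μ(1−μ)/σ² = (0.903×0.097)/0.03625 = 0.087591/0.03625 = 2.4163, giving s = 1.4163.
Then a = μs = 0.903×1.4163 = 1.28 and b = (1−μ)s = 0.097×1.4163 = 0.14.

a = 1.28, b = 0.14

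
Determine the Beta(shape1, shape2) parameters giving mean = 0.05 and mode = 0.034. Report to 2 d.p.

With s = shape1+shape2: μ = shape1/s and mode = (shape1−1)/(s−2). Eliminating shape1 = μs,
μs − 1 = m(s−2) ⇒ s(μ−m) = 1−2m ⇒ s = 0.932/0.016 = 58.2500.
So shape1 = μs = 2.91, shape2 = (1−μ)s = 55.34.

shape1 = 2.91, shape2 = 55.34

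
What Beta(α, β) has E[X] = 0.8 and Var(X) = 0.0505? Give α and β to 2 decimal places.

α = 1.73, β = 0.43

Write ν = α+β; then α = μν and Var = μ(1−μ)/(ν+1).
ν = μ(1−μ)/Var − 1 = 0.16/0.0505 − 1 = 2.1683.
α = 0.8·2.1683 = 1.73, β = 0.2·2.1683 = 0.43.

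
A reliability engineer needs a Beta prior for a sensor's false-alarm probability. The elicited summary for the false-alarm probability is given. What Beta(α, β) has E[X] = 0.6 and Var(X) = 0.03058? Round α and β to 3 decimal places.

α = 4.109, β = 2.739

By moment matching, α+β = μ(1−μ)/σ² − 1 = (0.6·0.4)/0.03058 − 1 = 7.8483 − 1 = 6.8483.
Since α/(α+β) = μ, α = 0.6·6.8483 = 4.109 and β = 0.4·6.8483 = 2.739.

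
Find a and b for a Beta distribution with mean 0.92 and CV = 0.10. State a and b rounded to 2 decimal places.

σ = CV·μ = 0.10×0.92 = 0.09200, so σ² = 0.008464.
s+1 = μ(1−μ)/σ² = 0.0736/0.008464 = 8.6957, so s = a+b = 7.6957.
a = μs = 7.08, b = (1−μ)s = 0.62.

a = 7.08, b = 0.62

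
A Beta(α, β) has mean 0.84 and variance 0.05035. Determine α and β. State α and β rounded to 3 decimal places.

α = 1.402, β = 0.267

Write ν = α+β; then α = μν and Var = μ(1−μ)/(ν+1).
ν = μ(1−μ)/Var − 1 = 0.1344/0.05035 − 1 = 1.6693.
α = 0.84·1.6693 = 1.402, β = 0.16·1.6693 = 0.267.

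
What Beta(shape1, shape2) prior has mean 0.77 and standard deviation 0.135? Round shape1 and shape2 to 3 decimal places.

shape1 = 6.712, shape2 = 2.005

σ² = 0.135² = 0.018225.
With s = shape1+shape2, Var = μ(1−μ)/(s+1), so s+1 = (0.77×0.23)/0.018225 = 9.7174 and s = 8.7174.
shape1 = μs = 6.712, shape2 = (1−μ)s = 2.005.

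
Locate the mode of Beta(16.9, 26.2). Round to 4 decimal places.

0.3869

With α,β > 1, mode = (α−1)/(α+β−2) = 15.9/41.1 = 0.3869.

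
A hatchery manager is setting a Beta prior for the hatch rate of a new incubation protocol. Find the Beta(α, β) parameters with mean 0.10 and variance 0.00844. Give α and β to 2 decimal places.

α = 0.97, β = 8.70

Let s = α+β. The Beta variance is μ(1−μ)/(s+1).
So s+1 = μ(1−μ)/σ² = (0.10×0.90)/0.00844 = 0.0900/0.00844 = 10.6635, giving s = 9.6635.
Then α = μs = 0.10×9.6635 = 0.97 and β = (1−μ)s = 0.90×9.6635 = 8.70.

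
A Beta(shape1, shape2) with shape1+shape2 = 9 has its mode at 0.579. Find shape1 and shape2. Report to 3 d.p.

shape1 = 5.053, shape2 = 3.947

Since the density peak of Beta(shape1,shape2) is at (shape1−1)/(shape1+shape2−2),
shape1 = 1 + 0.579(9−2) = 5.053 and shape2 = 9 − 5.053 = 3.947.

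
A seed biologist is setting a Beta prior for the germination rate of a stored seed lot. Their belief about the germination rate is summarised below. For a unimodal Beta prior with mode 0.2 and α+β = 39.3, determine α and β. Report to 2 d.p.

α = 8.46, β = 30.84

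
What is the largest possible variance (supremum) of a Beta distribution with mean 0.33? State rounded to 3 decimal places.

For fixed mean μ the Beta variance is μ(1−μ)/(α+β+1), increasing as α+β decreases.
Its least upper bound (not attained) is μ(1−μ) = 0.33·0.67 = 0.221.

0.221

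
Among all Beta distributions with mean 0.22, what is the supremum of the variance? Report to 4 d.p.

0.1716

For fixed mean μ the Beta variance is μ(1−μ)/(α+β+1), increasing as α+β decreases.
Its least upper bound (not attained) is μ(1−μ) = 0.22·0.78 = 0.1716.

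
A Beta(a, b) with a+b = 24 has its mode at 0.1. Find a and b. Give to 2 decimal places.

a = 3.20, b = 20.80

For a,b>1 the mode is (a−1)/(a+b−2), so a = mode·(κ−2)+1 = 0.1×22+1 = 3.20.
And b = (1−mode)·(κ−2)+1 = 0.9×22+1 = 20.80.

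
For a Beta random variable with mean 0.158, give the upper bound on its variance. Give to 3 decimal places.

0.133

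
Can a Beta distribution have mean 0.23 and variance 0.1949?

For any Beta, Var(X) < E[X]·(1−E[X]).
Here μ(1−μ) = 0.23×0.77 = 0.1771, and 0.1949 ≥ 0.1771.

No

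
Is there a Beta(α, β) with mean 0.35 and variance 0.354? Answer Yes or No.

No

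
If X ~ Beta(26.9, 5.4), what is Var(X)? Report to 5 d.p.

Var = αβ/[(α+β)²(α+β+1)] = (26.9×5.4)/(32.3²×33.3) = 145.26/34741.557 = 0.00418.

0.00418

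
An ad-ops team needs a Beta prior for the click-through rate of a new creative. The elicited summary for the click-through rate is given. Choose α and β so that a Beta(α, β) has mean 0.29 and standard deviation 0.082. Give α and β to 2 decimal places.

α = 8.59, β = 21.03

Variance = 0.082² = 0.006724. The moment-matching identity α+β = μ(1−μ)/Var − 1 gives
α+β = 0.2059/0.006724 − 1 = 29.6217, so α = μ·29.6217 = 8.59 and β = (1−μ)·29.6217 = 21.03.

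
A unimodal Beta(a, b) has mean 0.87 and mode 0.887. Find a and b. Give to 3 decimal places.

a = 39.611, b = 5.919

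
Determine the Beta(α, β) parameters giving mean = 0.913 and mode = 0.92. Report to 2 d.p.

α = 109.56, β = 10.44

Let s = α+β. Mean gives α = μs = 0.913s; mode gives (α−1)/(s−2) = 0.92.
Substituting: 0.913s − 1 = 0.92(s−2) = 0.92s − 1.84, so -0.007s = -0.84 and s = 120.0000.
Then α = 0.913×120.0000 = 109.56 and β = s−α = 10.44.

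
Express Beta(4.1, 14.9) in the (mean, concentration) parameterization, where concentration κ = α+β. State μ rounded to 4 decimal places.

μ = 0.2158, κ = 19.0

κ = α+β = 4.1+14.9 = 19.0; μ = α/κ = 4.1/19.0 = 0.2158.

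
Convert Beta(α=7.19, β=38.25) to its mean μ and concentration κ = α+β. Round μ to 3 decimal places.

μ = 0.158, κ = 45.44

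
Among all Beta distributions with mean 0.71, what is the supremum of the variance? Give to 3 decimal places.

For fixed mean μ the Beta variance is μ(1−μ)/(α+β+1), increasing as α+β decreases.
Its least upper bound (not attained) is μ(1−μ) = 0.71·0.29 = 0.206.

0.206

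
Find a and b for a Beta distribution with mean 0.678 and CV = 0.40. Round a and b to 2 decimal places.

a = 1.33, b = 0.63

Var = (CV·μ)² = (0.40×0.678)² = 0.073549.
a+b = μ(1−μ)/Var − 1 = 0.218316/0.073549 − 1 = 1.9683.
Thus a = 0.678·1.9683 = 1.33 and b = 0.322·1.9683 = 0.63.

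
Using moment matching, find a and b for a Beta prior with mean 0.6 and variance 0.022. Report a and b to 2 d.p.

Let s = a+b. The Beta variance is μ(1−μ)/(s+1).
So s+1 = μ(1−μ)/σ² = (0.6×0.4)/0.022 = 0.24/0.022 = 10.9091, giving s = 9.9091.
Then a = μs = 0.6×9.9091 = 5.95 and b = (1−μ)s = 0.4×9.9091 = 3.96.

a = 5.95, b = 3.96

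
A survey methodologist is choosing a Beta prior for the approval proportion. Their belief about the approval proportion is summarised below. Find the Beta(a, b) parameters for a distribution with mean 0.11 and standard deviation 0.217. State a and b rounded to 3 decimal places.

a = 0.119, b = 0.960

First σ² = 0.047089. Setting a = μn, b = (1−μ)n with n = a+b,
μ(1−μ)/(n+1) = 0.047089 ⇒ n+1 = 0.0979/0.047089 = 2.0790 ⇒ n = 1.0790.
Hence a = 0.11×1.0790 = 0.119, b = 0.89×1.0790 = 0.960.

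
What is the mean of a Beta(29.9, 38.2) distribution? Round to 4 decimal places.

E[X] = α/(α+β) = 29.9/68.1 = 0.4391.

0.4391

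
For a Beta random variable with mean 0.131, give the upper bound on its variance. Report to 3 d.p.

0.114

Var = μ(1−μ)/(α+β+1), which approaches μ(1−μ) as α+β → 0.
So the supremum is μ(1−μ) = 0.131×0.869 = 0.114.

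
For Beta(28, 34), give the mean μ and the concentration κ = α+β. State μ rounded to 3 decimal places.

κ = α+β = 28+34 = 62; μ = α/κ = 28/62 = 0.452.

μ = 0.452, κ = 62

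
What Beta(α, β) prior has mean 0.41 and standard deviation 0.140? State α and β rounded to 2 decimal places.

First σ² = 0.019600. Setting α = μn, β = (1−μ)n with n = α+β,
μ(1−μ)/(n+1) = 0.019600 ⇒ n+1 = 0.2419/0.019600 = 12.3418 ⇒ n = 11.3418.
Hence α = 0.41×11.3418 = 4.65, β = 0.59×11.3418 = 6.69.

α = 4.65, β = 6.69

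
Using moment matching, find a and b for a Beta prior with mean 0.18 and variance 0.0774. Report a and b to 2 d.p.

By moment matching, a+b = μ(1−μ)/σ² − 1 = (0.18·0.82)/0.0774 − 1 = 1.9070 − 1 = 0.9070.
Since a/(a+b) = μ, a = 0.18·0.9070 = 0.16 and b = 0.82·0.9070 = 0.74.

a = 0.16, b = 0.74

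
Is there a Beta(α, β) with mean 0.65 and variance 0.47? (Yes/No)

No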